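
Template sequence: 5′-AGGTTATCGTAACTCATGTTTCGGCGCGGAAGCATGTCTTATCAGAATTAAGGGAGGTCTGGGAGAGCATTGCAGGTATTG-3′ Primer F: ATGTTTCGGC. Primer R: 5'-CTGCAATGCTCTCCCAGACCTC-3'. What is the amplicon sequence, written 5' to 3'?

Scanning the template, ATGTTTCGGC occurs at positions 16–25; this primer anneals to the bottom strand there with its 3' end pointing downstream.
The reverse primer's reverse complement is GAGGTCTGGGAGAGCATTGCAG, which matches the template at positions 54–75.
The product is the template from position 16 through 75 (60 bp).

5'-ATGTTTCGGCGCGGAAGCATGTCTTATCAGAATTAAGGGAGGTCTGGGAGAGCATTGCAG-3'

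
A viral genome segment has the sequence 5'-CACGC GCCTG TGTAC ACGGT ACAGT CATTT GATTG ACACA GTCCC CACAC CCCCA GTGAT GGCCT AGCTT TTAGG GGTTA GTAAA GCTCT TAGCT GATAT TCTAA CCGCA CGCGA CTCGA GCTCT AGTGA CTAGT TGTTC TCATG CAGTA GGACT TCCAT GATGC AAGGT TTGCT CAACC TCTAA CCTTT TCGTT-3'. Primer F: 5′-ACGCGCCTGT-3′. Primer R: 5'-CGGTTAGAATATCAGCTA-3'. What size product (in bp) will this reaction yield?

The forward primer matches the template at positions 2–11.
The reverse primer's reverse complement is TAGCTGATATTCTAACCG, which matches the template at positions 91–108.
The product runs from position 2 to position 108, so its length is 108 − 2 + 1 = 107 bp.

107 bp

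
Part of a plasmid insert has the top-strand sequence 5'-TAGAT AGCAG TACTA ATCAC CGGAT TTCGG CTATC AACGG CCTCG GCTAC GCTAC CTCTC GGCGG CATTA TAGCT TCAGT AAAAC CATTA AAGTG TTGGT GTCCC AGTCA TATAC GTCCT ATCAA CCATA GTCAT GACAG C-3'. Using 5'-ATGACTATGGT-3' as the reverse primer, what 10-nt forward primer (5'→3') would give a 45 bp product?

The reverse primer's reverse complement ACCATAGTCAT matches the template at positions 125–135, so the product ends at position 135.
A 45 bp product then starts at position 135 − 45 + 1 = 91.
The forward primer is identical to the top strand there: AAGTGTTGGT.

5'-AAGTGTTGGT-3'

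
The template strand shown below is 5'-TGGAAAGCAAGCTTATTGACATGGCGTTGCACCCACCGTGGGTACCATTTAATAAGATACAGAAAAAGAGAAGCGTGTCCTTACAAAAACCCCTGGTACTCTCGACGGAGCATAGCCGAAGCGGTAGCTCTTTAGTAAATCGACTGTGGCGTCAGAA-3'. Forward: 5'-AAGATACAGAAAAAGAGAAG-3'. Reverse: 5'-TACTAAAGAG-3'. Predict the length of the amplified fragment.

84 bp

The forward primer matches the template at positions 54–73.
Taking the reverse complement of TACTAAAGAG gives CTCTTTAGTA, found at positions 128–137 on the template; the primer anneals here to the top strand with its 3' end pointing upstream.
Product length = (reverse-primer end) − (forward-primer start) + 1 = 137 − 54 + 1 = 84 bp.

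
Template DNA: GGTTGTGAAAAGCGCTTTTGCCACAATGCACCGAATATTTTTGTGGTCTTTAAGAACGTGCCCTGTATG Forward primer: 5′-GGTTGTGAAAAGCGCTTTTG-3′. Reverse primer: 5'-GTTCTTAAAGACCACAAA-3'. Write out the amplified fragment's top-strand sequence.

5'-GGTTGTGAAAAGCGCTTTTGCCACAATGCACCGAATATTTTTGTGGTCTTTAAGAAC-3'

The forward primer matches the template at positions 1–20.
Taking the reverse complement of GTTCTTAAAGACCACAAA gives TTTGTGGTCTTTAAGAAC, found at positions 40–57 on the template; the primer anneals here to the top strand with its 3' end pointing upstream.
The product is the template from position 1 through 57 (57 bp).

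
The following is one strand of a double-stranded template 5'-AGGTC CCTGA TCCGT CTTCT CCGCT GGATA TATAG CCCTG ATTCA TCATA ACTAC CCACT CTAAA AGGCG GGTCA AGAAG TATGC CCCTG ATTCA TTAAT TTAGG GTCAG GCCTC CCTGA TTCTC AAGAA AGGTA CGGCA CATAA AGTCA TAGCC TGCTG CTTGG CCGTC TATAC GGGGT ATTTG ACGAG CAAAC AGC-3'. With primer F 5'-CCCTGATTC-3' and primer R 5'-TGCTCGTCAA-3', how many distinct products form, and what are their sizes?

The forward primer CCCTGATTC matches the top strand at positions 36–44, 86–94, 115–123.
The reverse primer's reverse complement is TTGACGAGCA, matching at positions 183–192.
Each forward site pairs with the reverse site to give a product ending at position 192: sizes 157, 107, 78 bp.

Three products: 157 bp, 107 bp, 78 bp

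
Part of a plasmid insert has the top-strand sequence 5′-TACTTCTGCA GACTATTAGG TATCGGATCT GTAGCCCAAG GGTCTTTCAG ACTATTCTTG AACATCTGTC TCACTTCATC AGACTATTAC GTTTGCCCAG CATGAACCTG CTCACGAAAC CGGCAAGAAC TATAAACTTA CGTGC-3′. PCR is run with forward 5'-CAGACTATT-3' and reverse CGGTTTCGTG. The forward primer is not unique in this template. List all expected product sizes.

114 bp, 75 bp, 43 bp

The forward primer CAGACTATT matches the top strand at positions 9–17, 48–56, 80–88.
The reverse primer's reverse complement is CACGAAACCG, matching at positions 113–122.
Each forward site pairs with the reverse site to give a product ending at position 122: sizes 114, 75, 43 bp.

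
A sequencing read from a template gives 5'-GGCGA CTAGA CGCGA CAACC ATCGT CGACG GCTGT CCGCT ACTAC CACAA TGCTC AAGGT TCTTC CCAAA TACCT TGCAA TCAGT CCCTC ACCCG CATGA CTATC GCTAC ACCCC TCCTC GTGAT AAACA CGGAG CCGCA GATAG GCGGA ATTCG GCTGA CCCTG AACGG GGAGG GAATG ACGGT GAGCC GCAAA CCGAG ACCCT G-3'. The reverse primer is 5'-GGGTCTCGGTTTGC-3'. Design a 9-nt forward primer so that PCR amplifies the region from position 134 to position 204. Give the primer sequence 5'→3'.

5'-AGCCGCAGA-3'

The reverse primer's reverse complement GCAAACCGAGACCC matches the template at positions 191–204; the product starts at position 134.
The forward primer is identical to the top strand over positions 134–142: AGCCGCAGA.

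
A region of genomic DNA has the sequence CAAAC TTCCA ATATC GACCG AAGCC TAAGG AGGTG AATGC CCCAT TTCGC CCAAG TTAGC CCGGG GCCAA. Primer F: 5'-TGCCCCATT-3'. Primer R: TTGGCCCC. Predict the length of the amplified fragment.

33 bp

Scanning the template, TGCCCCATT occurs at positions 38–46; this primer anneals to the bottom strand there with its 3' end pointing downstream.
Reverse complement of the reverse primer: GGGGCCAA. This occurs on the top strand at positions 63–70.
The product runs from position 38 to position 70, so its length is 70 − 38 + 1 = 33 bp.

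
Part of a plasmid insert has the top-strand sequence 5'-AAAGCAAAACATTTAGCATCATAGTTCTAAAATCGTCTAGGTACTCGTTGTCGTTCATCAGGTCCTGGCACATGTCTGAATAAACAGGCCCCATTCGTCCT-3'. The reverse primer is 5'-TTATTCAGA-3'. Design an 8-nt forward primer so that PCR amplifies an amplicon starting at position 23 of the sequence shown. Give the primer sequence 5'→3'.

The reverse primer's reverse complement TCTGAATAA matches the template at positions 75–83; the product starts at position 23.
The forward primer is identical to the top strand over positions 23–30: AGTTCTAA.

5'-AGTTCTAA-3'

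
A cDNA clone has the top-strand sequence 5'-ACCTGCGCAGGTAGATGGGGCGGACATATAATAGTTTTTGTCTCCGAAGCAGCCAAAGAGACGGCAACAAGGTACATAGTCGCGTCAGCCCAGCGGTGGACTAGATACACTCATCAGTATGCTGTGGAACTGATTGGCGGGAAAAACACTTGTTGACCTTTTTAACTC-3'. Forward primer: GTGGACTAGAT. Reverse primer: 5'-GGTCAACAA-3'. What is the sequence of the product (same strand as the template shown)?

5'-GTGGACTAGATACACTCATCAGTATGCTGTGGAACTGATTGGCGGGAAAAACACTTGTTGACC-3'

Forward primer GTGGACTAGAT is found on the top strand at positions 96–106.
Taking the reverse complement of GGTCAACAA gives TTGTTGACC, found at positions 150–158 on the template; the primer anneals here to the top strand with its 3' end pointing upstream.
The product is the template from position 96 through 158 (63 bp).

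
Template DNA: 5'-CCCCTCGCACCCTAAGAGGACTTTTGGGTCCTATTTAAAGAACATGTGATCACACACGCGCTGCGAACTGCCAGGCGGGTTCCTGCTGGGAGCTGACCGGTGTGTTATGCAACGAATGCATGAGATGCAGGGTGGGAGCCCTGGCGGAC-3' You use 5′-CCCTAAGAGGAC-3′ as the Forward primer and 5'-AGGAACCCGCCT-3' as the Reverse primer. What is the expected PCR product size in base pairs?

75 bp

Scanning the template, CCCTAAGAGGAC occurs at positions 10–21; this primer anneals to the bottom strand there with its 3' end pointing downstream.
Taking the reverse complement of AGGAACCCGCCT gives AGGCGGGTTCCT, found at positions 73–84 on the template; the primer anneals here to the top strand with its 3' end pointing upstream.
Amplicon spans positions 10–84: 75 bp.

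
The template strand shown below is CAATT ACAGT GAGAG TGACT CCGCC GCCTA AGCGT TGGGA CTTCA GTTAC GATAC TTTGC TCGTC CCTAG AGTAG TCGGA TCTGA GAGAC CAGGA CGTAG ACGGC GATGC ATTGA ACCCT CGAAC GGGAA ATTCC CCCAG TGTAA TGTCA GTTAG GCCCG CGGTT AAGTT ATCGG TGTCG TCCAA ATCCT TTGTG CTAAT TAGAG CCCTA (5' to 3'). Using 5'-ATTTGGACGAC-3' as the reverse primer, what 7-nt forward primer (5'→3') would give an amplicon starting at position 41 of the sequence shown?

The reverse primer's reverse complement GTCGTCCAAAT matches the template at positions 177–187; the product starts at position 41.
The forward primer is identical to the top strand over positions 41–47: CTTCAGT.

5'-CTTCAGT-3'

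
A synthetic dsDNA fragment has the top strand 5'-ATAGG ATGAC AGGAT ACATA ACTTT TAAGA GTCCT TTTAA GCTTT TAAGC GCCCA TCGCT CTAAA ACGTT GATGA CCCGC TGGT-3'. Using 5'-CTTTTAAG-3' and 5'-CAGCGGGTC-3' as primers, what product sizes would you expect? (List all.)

61 bp, 49 bp, 41 bp

The forward primer CTTTTAAG matches the top strand at positions 22–29, 34–41, 42–49.
The reverse primer's reverse complement is GACCCGCTG, matching at positions 74–82.
Each forward site pairs with the reverse site to give a product ending at position 82: sizes 61, 49, 41 bp.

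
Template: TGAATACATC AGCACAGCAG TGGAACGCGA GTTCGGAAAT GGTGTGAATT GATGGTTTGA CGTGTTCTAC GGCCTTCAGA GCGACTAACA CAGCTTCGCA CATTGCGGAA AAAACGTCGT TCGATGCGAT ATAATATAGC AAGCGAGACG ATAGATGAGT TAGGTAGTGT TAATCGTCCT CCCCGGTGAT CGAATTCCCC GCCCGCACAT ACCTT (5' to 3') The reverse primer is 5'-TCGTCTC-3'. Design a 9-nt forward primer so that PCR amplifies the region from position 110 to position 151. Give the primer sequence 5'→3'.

The reverse primer's reverse complement GAGACGA matches the template at positions 145–151; the product starts at position 110.
The forward primer is identical to the top strand over positions 110–118: AAAAACGTC.

5'-AAAAACGTC-3'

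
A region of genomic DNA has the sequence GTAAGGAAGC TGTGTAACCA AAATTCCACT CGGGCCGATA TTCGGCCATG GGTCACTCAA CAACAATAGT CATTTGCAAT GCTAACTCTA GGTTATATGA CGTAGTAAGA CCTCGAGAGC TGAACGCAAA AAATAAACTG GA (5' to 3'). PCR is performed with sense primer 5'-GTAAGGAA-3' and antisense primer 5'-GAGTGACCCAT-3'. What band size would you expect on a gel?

Scanning the template, GTAAGGAA occurs at positions 1–8; this primer anneals to the bottom strand there with its 3' end pointing downstream.
Taking the reverse complement of GAGTGACCCAT gives ATGGGTCACTC, found at positions 48–58 on the template; the primer anneals here to the top strand with its 3' end pointing upstream.
Product length = (reverse-primer end) − (forward-primer start) + 1 = 58 − 1 + 1 = 58 bp.

58 bp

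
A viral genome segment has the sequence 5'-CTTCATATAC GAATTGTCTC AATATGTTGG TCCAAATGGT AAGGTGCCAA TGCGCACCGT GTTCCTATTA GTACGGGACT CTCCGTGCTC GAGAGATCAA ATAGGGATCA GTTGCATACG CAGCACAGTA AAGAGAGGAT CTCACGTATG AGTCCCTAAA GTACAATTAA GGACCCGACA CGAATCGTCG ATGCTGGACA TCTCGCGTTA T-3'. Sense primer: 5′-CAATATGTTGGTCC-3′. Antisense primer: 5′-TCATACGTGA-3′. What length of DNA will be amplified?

132 bp

Scanning the template, CAATATGTTGGTCC occurs at positions 20–33; this primer anneals to the bottom strand there with its 3' end pointing downstream.
Taking the reverse complement of TCATACGTGA gives TCACGTATGA, found at positions 142–151 on the template; the primer anneals here to the top strand with its 3' end pointing upstream.
Amplicon spans positions 20–151: 132 bp.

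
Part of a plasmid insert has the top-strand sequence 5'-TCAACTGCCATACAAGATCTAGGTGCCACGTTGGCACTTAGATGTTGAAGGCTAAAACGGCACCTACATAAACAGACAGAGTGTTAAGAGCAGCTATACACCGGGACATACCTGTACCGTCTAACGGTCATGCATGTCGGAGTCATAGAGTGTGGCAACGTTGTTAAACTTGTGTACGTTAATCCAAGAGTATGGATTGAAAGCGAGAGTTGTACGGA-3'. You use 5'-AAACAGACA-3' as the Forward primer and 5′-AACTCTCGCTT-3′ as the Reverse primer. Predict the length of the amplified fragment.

Forward primer AAACAGACA is found on the top strand at positions 70–78.
The reverse primer's reverse complement is AAGCGAGAGTT, which matches the template at positions 201–211.
Amplicon spans positions 70–211: 142 bp.

142 bp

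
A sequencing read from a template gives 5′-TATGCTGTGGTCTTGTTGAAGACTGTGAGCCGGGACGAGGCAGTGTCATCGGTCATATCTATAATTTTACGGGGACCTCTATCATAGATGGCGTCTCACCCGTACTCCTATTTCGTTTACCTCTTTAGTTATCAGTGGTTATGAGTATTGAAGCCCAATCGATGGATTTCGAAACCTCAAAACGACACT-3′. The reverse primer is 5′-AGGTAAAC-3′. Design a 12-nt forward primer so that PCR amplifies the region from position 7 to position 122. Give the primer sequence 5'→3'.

The reverse primer's reverse complement GTTTACCT matches the template at positions 115–122; the product starts at position 7.
The forward primer is identical to the top strand over positions 7–18: GTGGTCTTGTTG.

5'-GTGGTCTTGTTG-3'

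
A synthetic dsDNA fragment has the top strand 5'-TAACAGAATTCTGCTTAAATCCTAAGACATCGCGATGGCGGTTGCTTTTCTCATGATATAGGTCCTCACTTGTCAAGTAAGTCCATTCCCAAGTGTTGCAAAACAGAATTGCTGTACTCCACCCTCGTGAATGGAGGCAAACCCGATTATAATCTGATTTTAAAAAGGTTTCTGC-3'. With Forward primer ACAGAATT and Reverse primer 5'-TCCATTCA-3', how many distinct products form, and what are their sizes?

Two products: 133 bp, 33 bp

The forward primer ACAGAATT matches the top strand at positions 3–10, 103–110.
The reverse primer's reverse complement is TGAATGGA, matching at positions 128–135.
Each forward site pairs with the reverse site to give a product ending at position 135: sizes 133, 33 bp.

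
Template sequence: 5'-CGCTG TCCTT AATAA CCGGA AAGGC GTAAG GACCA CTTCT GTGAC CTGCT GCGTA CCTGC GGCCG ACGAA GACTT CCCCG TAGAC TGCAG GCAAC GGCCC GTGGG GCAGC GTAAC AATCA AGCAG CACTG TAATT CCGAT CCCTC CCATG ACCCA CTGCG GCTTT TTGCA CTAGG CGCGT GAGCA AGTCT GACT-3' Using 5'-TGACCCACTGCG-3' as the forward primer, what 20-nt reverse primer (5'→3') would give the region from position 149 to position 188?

The product's 3' end on the top strand is position 188.
The reverse primer anneals to the top strand over positions 169–188, i.e. to CACTAGGCGCGTGAGCAAGT.
Its sequence written 5'→3' is the reverse complement: ACTTGCTCACGCGCCTAGTG.

5'-ACTTGCTCACGCGCCTAGTG-3'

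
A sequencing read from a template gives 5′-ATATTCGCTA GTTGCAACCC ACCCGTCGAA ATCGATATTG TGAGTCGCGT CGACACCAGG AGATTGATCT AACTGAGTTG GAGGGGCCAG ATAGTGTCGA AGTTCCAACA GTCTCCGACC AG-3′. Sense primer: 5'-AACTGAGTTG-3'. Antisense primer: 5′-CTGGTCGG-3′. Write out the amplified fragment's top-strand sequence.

The forward primer matches the template at positions 71–80.
Taking the reverse complement of CTGGTCGG gives CCGACCAG, found at positions 115–122 on the template; the primer anneals here to the top strand with its 3' end pointing upstream.
The product is the template from position 71 through 122 (52 bp).

5'-AACTGAGTTGGAGGGGCCAGATAGTGTCGAAGTTCCAACAGTCTCCGACCAG-3'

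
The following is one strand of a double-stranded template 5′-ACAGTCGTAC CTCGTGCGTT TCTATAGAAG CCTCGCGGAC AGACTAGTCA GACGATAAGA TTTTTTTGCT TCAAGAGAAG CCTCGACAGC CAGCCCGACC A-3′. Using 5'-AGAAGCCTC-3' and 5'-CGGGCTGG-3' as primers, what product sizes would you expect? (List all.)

72 bp, 22 bp

The forward primer AGAAGCCTC matches the top strand at positions 26–34, 76–84.
The reverse primer's reverse complement is CCAGCCCG, matching at positions 90–97.
Each forward site pairs with the reverse site to give a product ending at position 97: sizes 72, 22 bp.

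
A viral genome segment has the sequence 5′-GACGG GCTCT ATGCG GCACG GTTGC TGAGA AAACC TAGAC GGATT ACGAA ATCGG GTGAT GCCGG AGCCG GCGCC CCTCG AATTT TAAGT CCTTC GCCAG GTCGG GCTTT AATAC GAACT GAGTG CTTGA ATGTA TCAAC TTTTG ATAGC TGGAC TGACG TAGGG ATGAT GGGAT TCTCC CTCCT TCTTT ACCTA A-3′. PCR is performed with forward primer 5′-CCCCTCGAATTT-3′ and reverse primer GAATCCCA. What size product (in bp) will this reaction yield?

Scanning the template, CCCCTCGAATTT occurs at positions 74–85; this primer anneals to the bottom strand there with its 3' end pointing downstream.
The reverse primer's reverse complement is TGGGATTC, which matches the template at positions 170–177.
The product runs from position 74 to position 177, so its length is 177 − 74 + 1 = 104 bp.

104 bp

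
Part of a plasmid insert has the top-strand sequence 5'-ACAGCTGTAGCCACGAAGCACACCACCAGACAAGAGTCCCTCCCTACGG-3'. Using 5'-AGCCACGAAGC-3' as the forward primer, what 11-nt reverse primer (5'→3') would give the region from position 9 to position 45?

The product's 3' end on the top strand is position 45.
The reverse primer anneals to the top strand over positions 35–45, i.e. to AGTCCCTCCCT.
Its sequence written 5'→3' is the reverse complement: AGGGAGGGACT.

5'-AGGGAGGGACT-3'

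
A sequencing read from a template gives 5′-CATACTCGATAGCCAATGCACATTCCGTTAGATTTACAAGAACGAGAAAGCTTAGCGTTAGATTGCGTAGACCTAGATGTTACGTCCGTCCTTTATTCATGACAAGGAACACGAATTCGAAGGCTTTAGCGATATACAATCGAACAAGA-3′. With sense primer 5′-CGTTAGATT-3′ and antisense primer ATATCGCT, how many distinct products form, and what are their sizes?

The forward primer CGTTAGATT matches the top strand at positions 26–34, 56–64.
The reverse primer's reverse complement is AGCGATAT, matching at positions 128–135.
Each forward site pairs with the reverse site to give a product ending at position 135: sizes 110, 80 bp.

Two products: 110 bp, 80 bp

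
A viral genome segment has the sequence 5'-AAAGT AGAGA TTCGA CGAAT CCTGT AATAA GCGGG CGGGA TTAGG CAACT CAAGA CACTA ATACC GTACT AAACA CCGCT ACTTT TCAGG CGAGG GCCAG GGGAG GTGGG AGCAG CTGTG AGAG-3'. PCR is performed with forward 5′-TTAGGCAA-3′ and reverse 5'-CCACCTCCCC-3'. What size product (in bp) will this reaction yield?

The forward primer matches the template at positions 41–48.
Taking the reverse complement of CCACCTCCCC gives GGGGAGGTGG, found at positions 100–109 on the template; the primer anneals here to the top strand with its 3' end pointing upstream.
Amplicon spans positions 41–109: 69 bp.

69 bp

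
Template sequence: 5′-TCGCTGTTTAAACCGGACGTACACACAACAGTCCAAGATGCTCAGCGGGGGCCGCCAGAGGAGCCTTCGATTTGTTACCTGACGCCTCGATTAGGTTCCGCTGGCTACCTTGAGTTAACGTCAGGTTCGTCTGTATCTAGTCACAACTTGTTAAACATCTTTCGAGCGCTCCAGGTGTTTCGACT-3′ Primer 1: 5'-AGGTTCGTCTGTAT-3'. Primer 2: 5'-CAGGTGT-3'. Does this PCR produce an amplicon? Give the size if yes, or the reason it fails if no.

No product — both primers anneal to the same strand and extend in the same direction.

Primer 1 (AGGTTCGTCTGTAT) matches the top strand at positions 123–136 (3' end points downstream).
Primer 2 (CAGGTGT) also matches the top strand directly, at positions 172–178 — its reverse complement ACACCTG is not present.
Both primers anneal to the bottom strand with 3' ends pointing the same way, so neither can prime synthesis back toward the other.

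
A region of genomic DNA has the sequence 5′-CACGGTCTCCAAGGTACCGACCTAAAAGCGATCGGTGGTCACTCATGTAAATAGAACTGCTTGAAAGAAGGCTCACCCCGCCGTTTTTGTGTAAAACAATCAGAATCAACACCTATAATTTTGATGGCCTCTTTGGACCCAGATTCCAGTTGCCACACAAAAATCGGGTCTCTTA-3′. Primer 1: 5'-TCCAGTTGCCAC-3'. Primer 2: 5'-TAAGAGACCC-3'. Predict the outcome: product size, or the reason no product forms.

Primer 1 (TCCAGTTGCCAC) matches the top strand at positions 145–156; it acts as a forward primer.
Primer 2's reverse complement is GGGTCTCTTA, matching the top strand at positions 166–175; it acts as a reverse primer.
The 3' ends face each other across positions 145–175, giving a 31 bp product.

Yes — a 31 bp product.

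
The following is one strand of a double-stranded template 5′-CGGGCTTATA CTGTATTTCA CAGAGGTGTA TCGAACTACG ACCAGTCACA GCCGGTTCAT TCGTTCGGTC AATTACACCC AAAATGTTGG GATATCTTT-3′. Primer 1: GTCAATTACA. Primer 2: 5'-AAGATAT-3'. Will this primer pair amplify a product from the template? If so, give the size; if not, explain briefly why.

Primer 1 (GTCAATTACA) matches the top strand at positions 68–77; it acts as a forward primer.
Primer 2's reverse complement is ATATCTT, matching the top strand at positions 92–98; it acts as a reverse primer.
The 3' ends face each other across positions 68–98, giving a 31 bp product.

Yes — a 31 bp product.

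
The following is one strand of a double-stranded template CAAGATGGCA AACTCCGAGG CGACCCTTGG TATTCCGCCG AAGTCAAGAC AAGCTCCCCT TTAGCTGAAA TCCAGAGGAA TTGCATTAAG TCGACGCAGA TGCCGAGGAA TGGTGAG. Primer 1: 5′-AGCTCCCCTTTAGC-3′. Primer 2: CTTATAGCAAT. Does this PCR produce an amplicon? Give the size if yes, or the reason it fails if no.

Primer 2 (CTTATAGCAAT) does not match the top strand, and its reverse complement ATTGCTATAAG does not match either.
With no annealing site for primer 2, no amplification occurs.

No product — primer 2 has no binding site in the template.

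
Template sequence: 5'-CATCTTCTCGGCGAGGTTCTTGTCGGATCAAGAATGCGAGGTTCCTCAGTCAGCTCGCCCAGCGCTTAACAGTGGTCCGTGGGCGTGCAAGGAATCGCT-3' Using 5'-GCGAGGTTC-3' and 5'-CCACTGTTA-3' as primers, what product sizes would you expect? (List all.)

The forward primer GCGAGGTTC matches the top strand at positions 11–19, 36–44.
The reverse primer's reverse complement is TAACAGTGG, matching at positions 67–75.
Each forward site pairs with the reverse site to give a product ending at position 75: sizes 65, 40 bp.

65 bp, 40 bp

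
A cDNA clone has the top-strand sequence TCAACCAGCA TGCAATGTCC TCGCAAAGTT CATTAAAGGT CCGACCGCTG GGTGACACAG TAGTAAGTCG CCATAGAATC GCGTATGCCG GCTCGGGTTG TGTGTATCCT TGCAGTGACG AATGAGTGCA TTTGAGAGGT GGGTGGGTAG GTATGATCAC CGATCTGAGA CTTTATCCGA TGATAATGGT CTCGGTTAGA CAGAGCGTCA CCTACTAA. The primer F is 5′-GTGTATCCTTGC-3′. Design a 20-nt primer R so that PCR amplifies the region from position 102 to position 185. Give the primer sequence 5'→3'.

5'-TATCATCGGATAAAGTCTCA-3'

The product's 3' end on the top strand is position 185.
The reverse primer anneals to the top strand over positions 166–185, i.e. to TGAGACTTTATCCGATGATA.
Its sequence written 5'→3' is the reverse complement: TATCATCGGATAAAGTCTCA.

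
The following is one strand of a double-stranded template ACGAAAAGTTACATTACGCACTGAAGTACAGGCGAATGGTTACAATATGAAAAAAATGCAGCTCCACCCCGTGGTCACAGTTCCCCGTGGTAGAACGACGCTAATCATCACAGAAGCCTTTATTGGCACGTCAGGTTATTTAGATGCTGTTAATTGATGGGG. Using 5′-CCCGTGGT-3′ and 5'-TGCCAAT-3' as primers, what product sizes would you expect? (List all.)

61 bp, 45 bp

The forward primer CCCGTGGT matches the top strand at positions 68–75, 84–91.
The reverse primer's reverse complement is ATTGGCA, matching at positions 122–128.
Each forward site pairs with the reverse site to give a product ending at position 128: sizes 61, 45 bp.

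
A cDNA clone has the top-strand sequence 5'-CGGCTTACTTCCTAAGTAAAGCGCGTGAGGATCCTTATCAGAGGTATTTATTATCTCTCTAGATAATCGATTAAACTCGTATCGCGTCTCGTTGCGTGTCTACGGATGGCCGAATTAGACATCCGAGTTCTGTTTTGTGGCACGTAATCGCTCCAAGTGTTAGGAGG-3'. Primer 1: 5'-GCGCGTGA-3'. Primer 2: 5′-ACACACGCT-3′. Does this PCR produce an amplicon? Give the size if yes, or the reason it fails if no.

Primer 2 (ACACACGCT) does not match the top strand, and its reverse complement AGCGTGTGT does not match either.
With no annealing site for primer 2, no amplification occurs.

No product — primer 2 has no binding site in the template.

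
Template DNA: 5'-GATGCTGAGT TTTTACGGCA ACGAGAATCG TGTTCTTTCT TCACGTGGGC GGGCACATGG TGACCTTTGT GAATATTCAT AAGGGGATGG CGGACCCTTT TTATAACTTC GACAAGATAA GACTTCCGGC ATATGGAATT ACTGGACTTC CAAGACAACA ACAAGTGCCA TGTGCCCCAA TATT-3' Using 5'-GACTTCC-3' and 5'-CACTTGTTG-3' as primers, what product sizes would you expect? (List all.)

47 bp, 23 bp

The forward primer GACTTCC matches the top strand at positions 121–127, 145–151.
The reverse primer's reverse complement is CAACAAGTG, matching at positions 159–167.
Each forward site pairs with the reverse site to give a product ending at position 167: sizes 47, 23 bp.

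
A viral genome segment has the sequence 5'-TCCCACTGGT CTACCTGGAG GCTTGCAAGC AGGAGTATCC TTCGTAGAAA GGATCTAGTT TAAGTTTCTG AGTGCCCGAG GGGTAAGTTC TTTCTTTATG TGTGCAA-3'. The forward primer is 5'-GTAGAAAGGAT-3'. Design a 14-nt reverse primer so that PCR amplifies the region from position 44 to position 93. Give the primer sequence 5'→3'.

5'-AAAGAACTTACCCC-3'

The product's 3' end on the top strand is position 93.
The reverse primer anneals to the top strand over positions 80–93, i.e. to GGGGTAAGTTCTTT.
Its sequence written 5'→3' is the reverse complement: AAAGAACTTACCCC.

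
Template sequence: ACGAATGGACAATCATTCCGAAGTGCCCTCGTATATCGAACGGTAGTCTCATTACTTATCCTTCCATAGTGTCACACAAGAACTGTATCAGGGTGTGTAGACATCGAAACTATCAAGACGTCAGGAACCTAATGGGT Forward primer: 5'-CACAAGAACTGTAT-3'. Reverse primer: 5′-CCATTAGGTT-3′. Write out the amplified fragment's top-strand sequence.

The forward primer matches the template at positions 75–88.
Taking the reverse complement of CCATTAGGTT gives AACCTAATGG, found at positions 126–135 on the template; the primer anneals here to the top strand with its 3' end pointing upstream.
The product is the template from position 75 through 135 (61 bp).

5'-CACAAGAACTGTATCAGGGTGTGTAGACATCGAAACTATCAAGACGTCAGGAACCTAATGG-3'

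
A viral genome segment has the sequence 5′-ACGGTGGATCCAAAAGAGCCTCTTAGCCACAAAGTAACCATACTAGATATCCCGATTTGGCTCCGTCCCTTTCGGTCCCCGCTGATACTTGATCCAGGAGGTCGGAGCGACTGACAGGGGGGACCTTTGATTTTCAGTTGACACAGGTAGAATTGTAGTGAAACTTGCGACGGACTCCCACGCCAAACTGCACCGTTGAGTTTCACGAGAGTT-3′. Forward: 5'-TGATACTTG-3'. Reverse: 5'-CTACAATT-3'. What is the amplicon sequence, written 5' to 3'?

5'-TGATACTTGATCCAGGAGGTCGGAGCGACTGACAGGGGGGACCTTTGATTTTCAGTTGACACAGGTAGAATTGTAG-3'

Forward primer TGATACTTG is found on the top strand at positions 83–91.
Reverse complement of the reverse primer: AATTGTAG. This occurs on the top strand at positions 151–158.
The product is the template from position 83 through 158 (76 bp).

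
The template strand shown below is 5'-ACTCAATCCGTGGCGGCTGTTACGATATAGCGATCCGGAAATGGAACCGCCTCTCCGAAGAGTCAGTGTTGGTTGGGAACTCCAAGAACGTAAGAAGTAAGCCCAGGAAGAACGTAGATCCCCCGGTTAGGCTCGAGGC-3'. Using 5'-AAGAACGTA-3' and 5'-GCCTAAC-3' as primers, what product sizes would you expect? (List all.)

The forward primer AAGAACGTA matches the top strand at positions 84–92, 108–116.
The reverse primer's reverse complement is GTTAGGC, matching at positions 126–132.
Each forward site pairs with the reverse site to give a product ending at position 132: sizes 49, 25 bp.

49 bp, 25 bp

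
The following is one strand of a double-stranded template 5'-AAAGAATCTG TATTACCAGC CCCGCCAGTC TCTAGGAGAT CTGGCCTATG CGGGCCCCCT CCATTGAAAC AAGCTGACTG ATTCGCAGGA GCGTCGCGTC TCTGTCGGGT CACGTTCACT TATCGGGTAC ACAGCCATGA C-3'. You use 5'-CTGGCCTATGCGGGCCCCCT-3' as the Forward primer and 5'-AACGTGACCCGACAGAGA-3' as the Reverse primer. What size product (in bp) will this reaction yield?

76 bp

Scanning the template, CTGGCCTATGCGGGCCCCCT occurs at positions 41–60; this primer anneals to the bottom strand there with its 3' end pointing downstream.
Reverse complement of the reverse primer: TCTCTGTCGGGTCACGTT. This occurs on the top strand at positions 99–116.
Product length = (reverse-primer end) − (forward-primer start) + 1 = 116 − 41 + 1 = 76 bp.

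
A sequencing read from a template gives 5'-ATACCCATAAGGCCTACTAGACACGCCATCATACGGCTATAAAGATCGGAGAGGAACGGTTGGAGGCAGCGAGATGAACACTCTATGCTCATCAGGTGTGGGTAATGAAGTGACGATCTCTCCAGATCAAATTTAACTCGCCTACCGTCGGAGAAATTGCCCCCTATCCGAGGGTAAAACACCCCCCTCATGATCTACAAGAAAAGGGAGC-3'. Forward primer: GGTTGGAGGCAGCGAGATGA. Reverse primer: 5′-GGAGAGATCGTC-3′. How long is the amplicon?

66 bp

Forward primer GGTTGGAGGCAGCGAGATGA is found on the top strand at positions 58–77.
Reverse complement of the reverse primer: GACGATCTCTCC. This occurs on the top strand at positions 112–123.
Product length = (reverse-primer end) − (forward-primer start) + 1 = 123 − 58 + 1 = 66 bp.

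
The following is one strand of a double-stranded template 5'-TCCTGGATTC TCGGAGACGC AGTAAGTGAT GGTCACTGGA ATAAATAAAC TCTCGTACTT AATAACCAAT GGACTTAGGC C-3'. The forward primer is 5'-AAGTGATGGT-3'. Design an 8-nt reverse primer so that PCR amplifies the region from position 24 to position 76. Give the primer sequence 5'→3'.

5'-AAGTCCAT-3'

The product's 3' end on the top strand is position 76.
The reverse primer anneals to the top strand over positions 69–76, i.e. to ATGGACTT.
Its sequence written 5'→3' is the reverse complement: AAGTCCAT.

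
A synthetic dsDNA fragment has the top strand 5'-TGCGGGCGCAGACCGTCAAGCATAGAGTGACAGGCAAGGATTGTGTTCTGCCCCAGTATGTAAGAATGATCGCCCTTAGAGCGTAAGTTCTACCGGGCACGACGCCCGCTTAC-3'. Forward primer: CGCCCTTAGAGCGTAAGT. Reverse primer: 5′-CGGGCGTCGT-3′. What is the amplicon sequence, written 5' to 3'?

Forward primer CGCCCTTAGAGCGTAAGT is found on the top strand at positions 71–88.
Reverse complement of the reverse primer: ACGACGCCCG. This occurs on the top strand at positions 99–108.
The product is the template from position 71 through 108 (38 bp).

5'-CGCCCTTAGAGCGTAAGTTCTACCGGGCACGACGCCCG-3'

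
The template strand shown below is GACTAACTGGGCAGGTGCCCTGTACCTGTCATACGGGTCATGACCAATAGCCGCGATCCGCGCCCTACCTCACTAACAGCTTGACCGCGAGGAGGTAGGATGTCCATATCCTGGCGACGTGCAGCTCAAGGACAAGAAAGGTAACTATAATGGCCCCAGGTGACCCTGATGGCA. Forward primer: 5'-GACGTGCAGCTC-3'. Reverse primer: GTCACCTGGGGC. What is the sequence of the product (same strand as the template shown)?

5'-GACGTGCAGCTCAAGGACAAGAAAGGTAACTATAATGGCCCCAGGTGAC-3'

Scanning the template, GACGTGCAGCTC occurs at positions 116–127; this primer anneals to the bottom strand there with its 3' end pointing downstream.
The reverse primer's reverse complement is GCCCCAGGTGAC, which matches the template at positions 153–164.
The product is the template from position 116 through 164 (49 bp).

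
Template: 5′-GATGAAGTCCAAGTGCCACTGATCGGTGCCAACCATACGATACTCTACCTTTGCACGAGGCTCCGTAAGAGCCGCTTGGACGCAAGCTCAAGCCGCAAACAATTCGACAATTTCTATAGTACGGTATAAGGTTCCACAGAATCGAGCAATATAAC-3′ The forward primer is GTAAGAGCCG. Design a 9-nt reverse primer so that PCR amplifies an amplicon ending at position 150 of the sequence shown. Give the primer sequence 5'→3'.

5'-ATTGCTCGA-3'

The forward primer binds at positions 65–74; the product's 3' end on the top strand is position 150.
The reverse primer anneals to the top strand over positions 142–150, i.e. to TCGAGCAAT.
Its sequence written 5'→3' is the reverse complement: ATTGCTCGA.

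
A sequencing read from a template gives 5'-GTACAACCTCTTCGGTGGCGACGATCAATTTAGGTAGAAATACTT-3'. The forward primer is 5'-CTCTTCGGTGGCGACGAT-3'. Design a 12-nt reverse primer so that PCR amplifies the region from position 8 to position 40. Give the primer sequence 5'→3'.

5'-TTTCTACCTAAA-3'

The product's 3' end on the top strand is position 40.
The reverse primer anneals to the top strand over positions 29–40, i.e. to TTTAGGTAGAAA.
Its sequence written 5'→3' is the reverse complement: TTTCTACCTAAA.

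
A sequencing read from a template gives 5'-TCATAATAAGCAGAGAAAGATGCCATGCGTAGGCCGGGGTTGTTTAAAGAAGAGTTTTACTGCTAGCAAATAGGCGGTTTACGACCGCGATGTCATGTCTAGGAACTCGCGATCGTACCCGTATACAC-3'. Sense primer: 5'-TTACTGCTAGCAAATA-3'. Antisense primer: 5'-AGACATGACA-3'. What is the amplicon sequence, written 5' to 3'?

The forward primer matches the template at positions 57–72.
Reverse complement of the reverse primer: TGTCATGTCT. This occurs on the top strand at positions 91–100.
The product is the template from position 57 through 100 (44 bp).

5'-TTACTGCTAGCAAATAGGCGGTTTACGACCGCGATGTCATGTCT-3'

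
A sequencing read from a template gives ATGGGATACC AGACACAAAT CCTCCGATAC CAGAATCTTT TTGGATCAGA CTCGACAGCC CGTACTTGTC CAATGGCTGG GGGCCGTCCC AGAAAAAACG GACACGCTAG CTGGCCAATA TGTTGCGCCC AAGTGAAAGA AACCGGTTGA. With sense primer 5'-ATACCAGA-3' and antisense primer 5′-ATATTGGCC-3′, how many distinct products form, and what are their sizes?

Two products: 116 bp, 95 bp

The forward primer ATACCAGA matches the top strand at positions 6–13, 27–34.
The reverse primer's reverse complement is GGCCAATAT, matching at positions 113–121.
Each forward site pairs with the reverse site to give a product ending at position 121: sizes 116, 95 bp.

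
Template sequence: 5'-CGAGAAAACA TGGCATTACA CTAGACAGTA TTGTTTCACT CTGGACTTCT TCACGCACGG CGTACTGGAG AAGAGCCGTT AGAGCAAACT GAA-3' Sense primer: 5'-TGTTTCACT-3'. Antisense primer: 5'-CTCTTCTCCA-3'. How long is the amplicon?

Forward primer TGTTTCACT is found on the top strand at positions 32–40.
Reverse complement of the reverse primer: TGGAGAAGAG. This occurs on the top strand at positions 66–75.
Amplicon spans positions 32–75: 44 bp.

44 bp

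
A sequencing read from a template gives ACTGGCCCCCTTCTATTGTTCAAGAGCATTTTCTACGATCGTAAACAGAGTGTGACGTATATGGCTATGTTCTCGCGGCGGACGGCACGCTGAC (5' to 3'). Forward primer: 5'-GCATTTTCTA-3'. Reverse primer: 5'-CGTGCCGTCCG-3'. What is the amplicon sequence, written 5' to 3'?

5'-GCATTTTCTACGATCGTAAACAGAGTGTGACGTATATGGCTATGTTCTCGCGGCGGACGGCACG-3'

The forward primer matches the template at positions 26–35.
Reverse complement of the reverse primer: CGGACGGCACG. This occurs on the top strand at positions 79–89.
The product is the template from position 26 through 89 (64 bp).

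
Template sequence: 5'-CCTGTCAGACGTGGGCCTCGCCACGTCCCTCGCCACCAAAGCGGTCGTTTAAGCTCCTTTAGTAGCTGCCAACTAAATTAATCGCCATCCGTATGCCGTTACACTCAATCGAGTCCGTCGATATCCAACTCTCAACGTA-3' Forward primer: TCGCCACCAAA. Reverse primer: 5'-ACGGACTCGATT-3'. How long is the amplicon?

The forward primer matches the template at positions 30–40.
Taking the reverse complement of ACGGACTCGATT gives AATCGAGTCCGT, found at positions 107–118 on the template; the primer anneals here to the top strand with its 3' end pointing upstream.
Product length = (reverse-primer end) − (forward-primer start) + 1 = 118 − 30 + 1 = 89 bp.

89 bp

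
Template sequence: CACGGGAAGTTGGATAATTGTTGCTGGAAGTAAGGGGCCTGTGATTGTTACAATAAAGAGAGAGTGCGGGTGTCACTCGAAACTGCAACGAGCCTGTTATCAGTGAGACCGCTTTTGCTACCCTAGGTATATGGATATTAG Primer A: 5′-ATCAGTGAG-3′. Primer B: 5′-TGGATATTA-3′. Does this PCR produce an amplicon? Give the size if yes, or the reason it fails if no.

No product — both primers anneal to the same strand and extend in the same direction.

Primer A (ATCAGTGAG) matches the top strand at positions 99–107 (3' end points downstream).
Primer B (TGGATATTA) also matches the top strand directly, at positions 132–140 — its reverse complement TAATATCCA is not present.
Both primers anneal to the bottom strand with 3' ends pointing the same way, so neither can prime synthesis back toward the other.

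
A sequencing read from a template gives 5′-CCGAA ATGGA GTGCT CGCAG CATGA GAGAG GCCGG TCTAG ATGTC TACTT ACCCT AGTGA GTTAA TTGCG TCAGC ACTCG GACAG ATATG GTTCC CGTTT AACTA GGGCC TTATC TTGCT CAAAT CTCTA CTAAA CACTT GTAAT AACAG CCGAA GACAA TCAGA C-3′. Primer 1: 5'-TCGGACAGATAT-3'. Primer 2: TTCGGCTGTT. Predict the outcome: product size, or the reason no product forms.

Yes — a 78 bp product.

Primer 1 (TCGGACAGATAT) matches the top strand at positions 78–89; it acts as a forward primer.
Primer 2's reverse complement is AACAGCCGAA, matching the top strand at positions 146–155; it acts as a reverse primer.
The 3' ends face each other across positions 78–155, giving a 78 bp product.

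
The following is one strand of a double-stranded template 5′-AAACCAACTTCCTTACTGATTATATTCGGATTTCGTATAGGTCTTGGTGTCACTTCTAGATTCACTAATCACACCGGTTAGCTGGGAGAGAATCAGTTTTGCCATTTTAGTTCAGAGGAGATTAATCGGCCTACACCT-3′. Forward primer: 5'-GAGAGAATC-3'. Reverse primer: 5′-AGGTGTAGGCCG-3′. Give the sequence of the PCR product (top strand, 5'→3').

Scanning the template, GAGAGAATC occurs at positions 86–94; this primer anneals to the bottom strand there with its 3' end pointing downstream.
Taking the reverse complement of AGGTGTAGGCCG gives CGGCCTACACCT, found at positions 127–138 on the template; the primer anneals here to the top strand with its 3' end pointing upstream.
The product is the template from position 86 through 138 (53 bp).

5'-GAGAGAATCAGTTTTGCCATTTTAGTTCAGAGGAGATTAATCGGCCTACACCT-3'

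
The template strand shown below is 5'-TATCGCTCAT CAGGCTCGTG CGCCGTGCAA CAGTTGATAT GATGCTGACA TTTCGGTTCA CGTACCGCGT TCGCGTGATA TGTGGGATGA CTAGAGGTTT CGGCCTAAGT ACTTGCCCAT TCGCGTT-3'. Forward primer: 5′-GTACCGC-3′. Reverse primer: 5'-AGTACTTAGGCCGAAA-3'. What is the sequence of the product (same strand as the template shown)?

5'-GTACCGCGTTCGCGTGATATGTGGGATGACTAGAGGTTTCGGCCTAAGTACT-3'

The forward primer matches the template at positions 62–68.
Taking the reverse complement of AGTACTTAGGCCGAAA gives TTTCGGCCTAAGTACT, found at positions 98–113 on the template; the primer anneals here to the top strand with its 3' end pointing upstream.
The product is the template from position 62 through 113 (52 bp).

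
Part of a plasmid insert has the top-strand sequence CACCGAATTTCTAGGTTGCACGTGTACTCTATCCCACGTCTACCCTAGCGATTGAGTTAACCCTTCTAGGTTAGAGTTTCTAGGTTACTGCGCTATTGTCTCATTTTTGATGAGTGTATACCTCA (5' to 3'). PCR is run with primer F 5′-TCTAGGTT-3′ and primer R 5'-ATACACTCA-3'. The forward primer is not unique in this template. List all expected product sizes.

The forward primer TCTAGGTT matches the top strand at positions 10–17, 65–72, 79–86.
The reverse primer's reverse complement is TGAGTGTAT, matching at positions 111–119.
Each forward site pairs with the reverse site to give a product ending at position 119: sizes 110, 55, 41 bp.

110 bp, 55 bp, 41 bp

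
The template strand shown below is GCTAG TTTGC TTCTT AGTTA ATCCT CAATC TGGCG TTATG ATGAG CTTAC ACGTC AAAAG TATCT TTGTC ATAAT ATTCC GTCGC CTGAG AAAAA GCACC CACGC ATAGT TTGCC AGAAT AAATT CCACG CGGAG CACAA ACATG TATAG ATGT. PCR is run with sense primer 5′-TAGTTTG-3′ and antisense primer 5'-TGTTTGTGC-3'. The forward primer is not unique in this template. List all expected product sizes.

The forward primer TAGTTTG matches the top strand at positions 3–9, 107–113.
The reverse primer's reverse complement is GCACAAACA, matching at positions 135–143.
Each forward site pairs with the reverse site to give a product ending at position 143: sizes 141, 37 bp.

141 bp, 37 bp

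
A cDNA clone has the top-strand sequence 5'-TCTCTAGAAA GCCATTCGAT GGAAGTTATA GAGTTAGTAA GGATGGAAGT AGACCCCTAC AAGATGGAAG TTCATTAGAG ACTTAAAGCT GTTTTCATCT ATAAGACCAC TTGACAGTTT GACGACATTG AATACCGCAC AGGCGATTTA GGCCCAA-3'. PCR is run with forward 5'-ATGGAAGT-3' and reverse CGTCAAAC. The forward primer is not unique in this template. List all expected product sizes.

106 bp, 82 bp, 61 bp

The forward primer ATGGAAGT matches the top strand at positions 19–26, 43–50, 64–71.
The reverse primer's reverse complement is GTTTGACG, matching at positions 117–124.
Each forward site pairs with the reverse site to give a product ending at position 124: sizes 106, 82, 61 bp.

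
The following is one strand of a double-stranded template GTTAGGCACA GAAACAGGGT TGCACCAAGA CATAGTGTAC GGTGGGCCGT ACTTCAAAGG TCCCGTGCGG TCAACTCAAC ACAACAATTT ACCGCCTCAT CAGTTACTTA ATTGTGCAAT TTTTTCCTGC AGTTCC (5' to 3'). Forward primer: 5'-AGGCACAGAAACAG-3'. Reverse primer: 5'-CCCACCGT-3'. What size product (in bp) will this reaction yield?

The forward primer matches the template at positions 4–17.
Taking the reverse complement of CCCACCGT gives ACGGTGGG, found at positions 39–46 on the template; the primer anneals here to the top strand with its 3' end pointing upstream.
Product length = (reverse-primer end) − (forward-primer start) + 1 = 46 − 4 + 1 = 43 bp.

43 bp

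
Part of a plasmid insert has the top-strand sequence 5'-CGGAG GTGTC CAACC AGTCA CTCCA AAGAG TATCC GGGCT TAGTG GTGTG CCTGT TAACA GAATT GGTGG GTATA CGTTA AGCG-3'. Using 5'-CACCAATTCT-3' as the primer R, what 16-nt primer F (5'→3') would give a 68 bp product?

The reverse primer's reverse complement AGAATTGGTG matches the template at positions 60–69, so the product ends at position 69.
A 68 bp product then starts at position 69 − 68 + 1 = 2.
The forward primer is identical to the top strand there: GGAGGTGTCCAACCAG.

5'-GGAGGTGTCCAACCAG-3'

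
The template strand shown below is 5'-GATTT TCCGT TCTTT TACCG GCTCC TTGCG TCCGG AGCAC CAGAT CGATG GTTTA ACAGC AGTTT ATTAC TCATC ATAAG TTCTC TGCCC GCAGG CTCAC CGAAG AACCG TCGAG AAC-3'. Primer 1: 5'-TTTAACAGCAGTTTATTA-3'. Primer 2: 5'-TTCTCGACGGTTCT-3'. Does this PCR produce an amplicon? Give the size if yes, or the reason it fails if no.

Primer 1 (TTTAACAGCAGTTTATTA) matches the top strand at positions 52–69; it acts as a forward primer.
Primer 2's reverse complement is AGAACCGTCGAGAA, matching the top strand at positions 104–117; it acts as a reverse primer.
The 3' ends face each other across positions 52–117, giving a 66 bp product.

Yes — a 66 bp product.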